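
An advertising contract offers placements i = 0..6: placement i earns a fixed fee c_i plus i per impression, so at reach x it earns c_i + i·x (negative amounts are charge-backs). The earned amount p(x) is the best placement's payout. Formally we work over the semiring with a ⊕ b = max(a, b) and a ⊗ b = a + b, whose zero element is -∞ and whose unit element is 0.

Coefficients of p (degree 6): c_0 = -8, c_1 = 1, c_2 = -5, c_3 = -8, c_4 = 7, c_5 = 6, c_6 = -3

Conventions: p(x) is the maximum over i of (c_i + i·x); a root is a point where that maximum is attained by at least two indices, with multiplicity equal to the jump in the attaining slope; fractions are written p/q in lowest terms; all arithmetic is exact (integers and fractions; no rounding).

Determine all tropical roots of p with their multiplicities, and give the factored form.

hull edge (i=0, c=-8) to (i=1, c=1): slope 9, span 1
hull edge (i=1, c=1) to (i=4, c=7): slope 2, span 3
hull edge (i=4, c=7) to (i=5, c=6): slope -1, span 1
hull edge (i=5, c=6) to (i=6, c=-3): slope -9, span 1
Factored form: p(x) = -3 ⊗ (x ⊕ (-9)) ⊗ (x ⊕ (-2)) ⊗ (x ⊕ (-2)) ⊗ (x ⊕ (-2)) ⊗ (x ⊕ 1) ⊗ (x ⊕ 9)
Answer: roots = -9 (mult 1), -2 (mult 3), 1 (mult 1), 9 (mult 1)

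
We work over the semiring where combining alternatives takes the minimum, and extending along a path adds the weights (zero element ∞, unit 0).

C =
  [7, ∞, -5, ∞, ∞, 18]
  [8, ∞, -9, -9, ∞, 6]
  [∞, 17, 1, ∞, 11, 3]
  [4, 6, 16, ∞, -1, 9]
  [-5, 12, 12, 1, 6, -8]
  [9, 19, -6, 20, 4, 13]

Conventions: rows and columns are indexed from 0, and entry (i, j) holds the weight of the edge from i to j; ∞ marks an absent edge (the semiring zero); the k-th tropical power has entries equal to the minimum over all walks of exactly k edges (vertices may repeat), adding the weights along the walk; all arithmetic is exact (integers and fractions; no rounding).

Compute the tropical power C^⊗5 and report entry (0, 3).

C^⊗2:
  [14, 12, -4, 38, 6, -2]
  [-5, -3, -8, 26, -10, -6]
  [6, 18, -3, 8, 7, 3]
  [-6, 11, -3, -3, 5, -9]
  [1, 7, -14, 3, -4, -2]
  [-1, 11, -5, 5, 5, -4]
C^⊗3:
  [1, 13, -8, 3, 2, -2]
  [-15, 2, -12, -12, -4, -18]
  [2, 14, -3, 8, 7, -1]
  [0, 3, -15, 2, -5, -3]
  [-9, 3, -13, -3, -3, -12]
  [0, 11, -10, 2, 0, -3]
C^⊗4:
  [-3, 9, -8, 3, 2, -6]
  [-9, -6, -24, -7, -14, -12]
  [2, 14, -7, 5, 3, -1]
  [-10, 2, -14, -6, -4, -13]
  [-8, 3, -18, -6, -8, -11]
  [-5, 7, -9, 1, 1, -8]
C^⊗5:
  [-3, 9, -12, 0, -2, -6]
  [-19, -7, -23, -15, -13, -22]
  [-2, 10, -7, 4, 3, -5]
  [-9, 0, -19, -7, -9, -12]
  [-13, -1, -17, -7, -7, -16]
  [-4, 7, -14, -2, -4, -7]
Key observation: the optimum is the walk 0->2->1->3->1->3, with weight (-5) + 17 + (-9) + 6 + (-9) = 0.
Optimal value attained by: walk 0->2->1->3->1->3.
Answer: (C^⊗5)[0][3] = 0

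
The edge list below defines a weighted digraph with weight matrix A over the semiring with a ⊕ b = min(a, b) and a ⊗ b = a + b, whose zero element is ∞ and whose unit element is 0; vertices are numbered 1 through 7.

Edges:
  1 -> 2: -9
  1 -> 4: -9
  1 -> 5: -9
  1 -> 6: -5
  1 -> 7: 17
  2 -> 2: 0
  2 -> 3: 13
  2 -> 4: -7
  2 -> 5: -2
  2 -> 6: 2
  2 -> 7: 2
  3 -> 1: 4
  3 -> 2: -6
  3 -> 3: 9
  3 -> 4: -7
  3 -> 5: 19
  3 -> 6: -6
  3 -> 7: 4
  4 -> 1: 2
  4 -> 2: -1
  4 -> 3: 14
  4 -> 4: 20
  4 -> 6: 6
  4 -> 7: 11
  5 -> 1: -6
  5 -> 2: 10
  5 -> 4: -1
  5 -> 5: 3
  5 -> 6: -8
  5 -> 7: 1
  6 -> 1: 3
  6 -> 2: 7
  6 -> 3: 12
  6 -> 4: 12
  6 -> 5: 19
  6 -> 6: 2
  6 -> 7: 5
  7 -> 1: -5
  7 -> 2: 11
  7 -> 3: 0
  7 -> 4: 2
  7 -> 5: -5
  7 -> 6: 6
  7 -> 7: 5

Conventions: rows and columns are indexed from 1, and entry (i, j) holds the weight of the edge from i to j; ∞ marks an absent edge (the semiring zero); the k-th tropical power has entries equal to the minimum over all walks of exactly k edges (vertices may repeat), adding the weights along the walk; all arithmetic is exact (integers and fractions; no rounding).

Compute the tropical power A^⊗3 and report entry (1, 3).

A^⊗2:
  [-15, -10, 4, -16, -11, -17, -8]
  [-8, -8, 2, -7, -3, -10, -1]
  [-5, -8, 4, -13, -8, -4, -4]
  [6, -7, 11, -8, -7, -3, 1]
  [-5, -15, 1, -15, -15, -11, -3]
  [0, -6, 5, -6, -6, -2, 7]
  [-11, -14, 5, -14, -14, -13, -4]
A^⊗3:
  [-17, -24, -8, -24, -24, -20, -12]
  [-9, -17, -1, -17, -17, -13, -6]
  [-14, -14, -4, -15, -14, -16, -7]
  [-13, -9, 1, -14, -9, -15, -6]
  [-21, -16, -3, -22, -17, -23, -14]
  [-12, -9, 7, -13, -9, -14, -5]
  [-20, -20, -4, -21, -20, -22, -13]
Key observation: the optimum is the walk 1->5->7->3, with weight (-9) + 1 + 0 = -8.
Optimal value attained by: walk 1->5->7->3.
Answer: (A^⊗3)[1][3] = -8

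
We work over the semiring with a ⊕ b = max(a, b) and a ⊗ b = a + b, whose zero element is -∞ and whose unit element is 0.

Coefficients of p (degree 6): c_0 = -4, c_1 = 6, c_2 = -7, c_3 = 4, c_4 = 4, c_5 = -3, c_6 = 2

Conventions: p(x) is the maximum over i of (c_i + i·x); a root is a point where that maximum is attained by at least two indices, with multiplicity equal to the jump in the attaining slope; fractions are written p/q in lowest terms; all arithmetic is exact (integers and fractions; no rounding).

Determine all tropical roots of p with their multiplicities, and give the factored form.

hull edge (i=0, c=-4) to (i=1, c=6): slope 10, span 1
hull edge (i=1, c=6) to (i=4, c=4): slope -2/3, span 3
hull edge (i=4, c=4) to (i=6, c=2): slope -1, span 2
Factored form: p(x) = 2 ⊗ (x ⊕ (-10)) ⊗ (x ⊕ 2/3) ⊗ (x ⊕ 2/3) ⊗ (x ⊕ 2/3) ⊗ (x ⊕ 1) ⊗ (x ⊕ 1)
Answer: roots = -10 (mult 1), 2/3 (mult 3), 1 (mult 2)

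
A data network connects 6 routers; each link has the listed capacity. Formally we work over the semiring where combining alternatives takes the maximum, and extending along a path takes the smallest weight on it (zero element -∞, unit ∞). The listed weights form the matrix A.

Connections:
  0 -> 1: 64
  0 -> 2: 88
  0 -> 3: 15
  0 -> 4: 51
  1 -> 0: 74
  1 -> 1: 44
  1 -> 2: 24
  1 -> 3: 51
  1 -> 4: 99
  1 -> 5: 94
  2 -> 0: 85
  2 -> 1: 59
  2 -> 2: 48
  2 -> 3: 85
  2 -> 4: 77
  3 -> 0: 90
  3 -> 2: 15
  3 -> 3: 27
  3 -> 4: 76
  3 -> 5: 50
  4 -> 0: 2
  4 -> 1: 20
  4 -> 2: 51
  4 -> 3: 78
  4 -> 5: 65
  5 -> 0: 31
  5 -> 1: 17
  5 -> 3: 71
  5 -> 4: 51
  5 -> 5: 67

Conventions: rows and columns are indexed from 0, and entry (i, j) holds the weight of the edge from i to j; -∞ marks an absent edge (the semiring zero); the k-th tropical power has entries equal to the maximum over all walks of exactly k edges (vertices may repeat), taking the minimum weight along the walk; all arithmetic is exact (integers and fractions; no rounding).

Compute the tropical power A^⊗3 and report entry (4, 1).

A^⊗2:
  [85, 59, 51, 85, 77, 64]
  [51, 64, 74, 78, 51, 67]
  [85, 64, 85, 77, 76, 65]
  [31, 64, 88, 76, 51, 65]
  [78, 51, 48, 65, 76, 65]
  [71, 31, 51, 67, 71, 67]
A^⊗3:
  [85, 64, 85, 77, 76, 65]
  [78, 59, 51, 74, 76, 67]
  [85, 64, 85, 85, 77, 65]
  [85, 59, 51, 85, 77, 65]
  [65, 64, 78, 76, 65, 65]
  [67, 64, 71, 71, 67, 67]
Key observation: the optimum is the walk 4->3->0->1, with weight 78 min 90 min 64 = 64.
Optimal value attained by: walk 4->3->0->1.
Answer: (A^⊗3)[4][1] = 64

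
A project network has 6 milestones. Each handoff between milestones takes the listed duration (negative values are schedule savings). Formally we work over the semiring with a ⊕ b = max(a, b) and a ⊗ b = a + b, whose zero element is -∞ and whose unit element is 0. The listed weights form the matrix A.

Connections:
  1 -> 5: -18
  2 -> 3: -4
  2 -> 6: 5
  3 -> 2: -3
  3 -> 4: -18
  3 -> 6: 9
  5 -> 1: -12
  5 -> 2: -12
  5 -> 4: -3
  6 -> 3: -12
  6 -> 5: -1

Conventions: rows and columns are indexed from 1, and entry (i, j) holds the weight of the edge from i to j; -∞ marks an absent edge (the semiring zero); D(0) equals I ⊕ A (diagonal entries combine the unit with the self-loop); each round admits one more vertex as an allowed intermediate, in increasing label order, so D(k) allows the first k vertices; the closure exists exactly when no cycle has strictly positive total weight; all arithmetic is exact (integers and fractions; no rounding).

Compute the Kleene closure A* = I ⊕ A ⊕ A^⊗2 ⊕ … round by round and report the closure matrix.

D(0):
  [0, -∞, -∞, -∞, -18, -∞]
  [-∞, 0, -4, -∞, -∞, 5]
  [-∞, -3, 0, -18, -∞, 9]
  [-∞, -∞, -∞, 0, -∞, -∞]
  [-12, -12, -∞, -3, 0, -∞]
  [-∞, -∞, -12, -∞, -1, 0]
D(1):
  [0, -∞, -∞, -∞, -18, -∞]
  [-∞, 0, -4, -∞, -∞, 5]
  [-∞, -3, 0, -18, -∞, 9]
  [-∞, -∞, -∞, 0, -∞, -∞]
  [-12, -12, -∞, -3, 0, -∞]
  [-∞, -∞, -12, -∞, -1, 0]
D(2):
  [0, -∞, -∞, -∞, -18, -∞]
  [-∞, 0, -4, -∞, -∞, 5]
  [-∞, -3, 0, -18, -∞, 9]
  [-∞, -∞, -∞, 0, -∞, -∞]
  [-12, -12, -16, -3, 0, -7]
  [-∞, -∞, -12, -∞, -1, 0]
D(3):
  [0, -∞, -∞, -∞, -18, -∞]
  [-∞, 0, -4, -22, -∞, 5]
  [-∞, -3, 0, -18, -∞, 9]
  [-∞, -∞, -∞, 0, -∞, -∞]
  [-12, -12, -16, -3, 0, -7]
  [-∞, -15, -12, -30, -1, 0]
D(4):
  [0, -∞, -∞, -∞, -18, -∞]
  [-∞, 0, -4, -22, -∞, 5]
  [-∞, -3, 0, -18, -∞, 9]
  [-∞, -∞, -∞, 0, -∞, -∞]
  [-12, -12, -16, -3, 0, -7]
  [-∞, -15, -12, -30, -1, 0]
D(5):
  [0, -30, -34, -21, -18, -25]
  [-∞, 0, -4, -22, -∞, 5]
  [-∞, -3, 0, -18, -∞, 9]
  [-∞, -∞, -∞, 0, -∞, -∞]
  [-12, -12, -16, -3, 0, -7]
  [-13, -13, -12, -4, -1, 0]
D(6):
  [0, -30, -34, -21, -18, -25]
  [-8, 0, -4, 1, 4, 5]
  [-4, -3, 0, 5, 8, 9]
  [-∞, -∞, -∞, 0, -∞, -∞]
  [-12, -12, -16, -3, 0, -7]
  [-13, -13, -12, -4, -1, 0]
Answer: A* = [[0, -30, -34, -21, -18, -25], [-8, 0, -4, 1, 4, 5], [-4, -3, 0, 5, 8, 9], [-∞, -∞, -∞, 0, -∞, -∞], [-12, -12, -16, -3, 0, -7], [-13, -13, -12, -4, -1, 0]]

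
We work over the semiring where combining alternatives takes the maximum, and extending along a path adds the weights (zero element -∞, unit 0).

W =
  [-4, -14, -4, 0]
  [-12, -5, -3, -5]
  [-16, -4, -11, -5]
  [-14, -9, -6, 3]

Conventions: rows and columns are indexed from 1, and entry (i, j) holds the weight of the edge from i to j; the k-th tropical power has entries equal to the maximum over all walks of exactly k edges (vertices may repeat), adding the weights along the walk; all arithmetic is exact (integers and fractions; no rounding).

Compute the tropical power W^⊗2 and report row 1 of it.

W^⊗2:
  [-8, -8, -6, 3]
  [-16, -7, -8, -2]
  [-16, -9, -7, -2]
  [-11, -6, -3, 6]
Answer: row 1 of W^⊗2 = [-8, -8, -6, 3]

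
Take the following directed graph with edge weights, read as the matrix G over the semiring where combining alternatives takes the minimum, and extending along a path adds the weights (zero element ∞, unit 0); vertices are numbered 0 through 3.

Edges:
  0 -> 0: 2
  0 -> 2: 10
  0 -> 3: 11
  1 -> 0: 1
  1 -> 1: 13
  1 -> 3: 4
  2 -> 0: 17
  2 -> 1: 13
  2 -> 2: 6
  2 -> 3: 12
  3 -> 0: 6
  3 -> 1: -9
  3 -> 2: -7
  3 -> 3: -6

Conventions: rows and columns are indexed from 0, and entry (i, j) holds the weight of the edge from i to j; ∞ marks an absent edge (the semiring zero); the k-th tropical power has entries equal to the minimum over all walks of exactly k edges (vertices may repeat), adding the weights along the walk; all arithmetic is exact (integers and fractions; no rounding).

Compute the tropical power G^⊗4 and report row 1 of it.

G^⊗2:
  [4, 2, 4, 5]
  [3, -5, -3, -2]
  [14, 3, 5, 6]
  [-8, -15, -13, -12]
G^⊗3:
  [3, -4, -2, -1]
  [-4, -11, -9, -8]
  [4, -3, -1, 0]
  [-14, -21, -19, -18]
G^⊗4:
  [-3, -10, -8, -7]
  [-10, -17, -15, -14]
  [-2, -9, -7, -6]
  [-20, -27, -25, -24]
Answer: row 1 of G^⊗4 = [-10, -17, -15, -14]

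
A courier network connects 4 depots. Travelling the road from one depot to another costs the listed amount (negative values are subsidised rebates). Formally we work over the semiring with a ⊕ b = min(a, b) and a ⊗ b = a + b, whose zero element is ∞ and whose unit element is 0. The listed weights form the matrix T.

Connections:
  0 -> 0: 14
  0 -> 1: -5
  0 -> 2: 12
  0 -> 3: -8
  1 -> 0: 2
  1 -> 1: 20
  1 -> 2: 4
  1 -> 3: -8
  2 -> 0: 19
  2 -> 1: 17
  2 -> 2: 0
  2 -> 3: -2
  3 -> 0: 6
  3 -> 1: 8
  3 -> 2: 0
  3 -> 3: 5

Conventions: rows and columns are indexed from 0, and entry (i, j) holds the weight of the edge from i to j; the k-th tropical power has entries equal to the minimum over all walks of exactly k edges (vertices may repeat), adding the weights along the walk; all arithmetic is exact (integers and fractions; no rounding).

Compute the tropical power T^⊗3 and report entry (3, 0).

T^⊗2:
  [-3, 0, -8, -13]
  [-2, -3, -8, -6]
  [4, 6, -2, -2]
  [10, 1, 0, -2]
T^⊗3:
  [-7, -8, -13, -11]
  [-1, -7, -8, -11]
  [4, -1, -2, -4]
  [3, 5, -2, -7]
Key observation: the optimum is the walk 3->0->1->0, with weight 6 + (-5) + 2 = 3.
Optimal value attained by: walk 3->0->1->0.
Answer: (T^⊗3)[3][0] = 3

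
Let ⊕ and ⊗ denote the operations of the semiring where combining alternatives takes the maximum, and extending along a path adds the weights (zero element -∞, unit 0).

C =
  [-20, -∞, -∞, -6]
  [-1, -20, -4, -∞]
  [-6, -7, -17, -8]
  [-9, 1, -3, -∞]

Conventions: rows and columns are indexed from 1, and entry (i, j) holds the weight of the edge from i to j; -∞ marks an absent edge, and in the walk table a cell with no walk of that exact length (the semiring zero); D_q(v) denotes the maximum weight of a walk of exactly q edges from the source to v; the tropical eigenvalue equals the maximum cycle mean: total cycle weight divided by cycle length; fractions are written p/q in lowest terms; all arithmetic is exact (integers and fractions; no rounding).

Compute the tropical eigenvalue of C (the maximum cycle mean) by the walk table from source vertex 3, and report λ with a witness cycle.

q=0: [-∞, -∞, 0, -∞]
q=1: [-6, -7, -17, -8]
q=2: [-8, -7, -11, -12]
q=3: [-8, -11, -11, -14]
q=4: [-12, -13, -15, -14]
Optimal cycle mean attained by: cycle 1->4->2->1, total (-6) + 1 + (-1), length 3.
Answer: λ = -2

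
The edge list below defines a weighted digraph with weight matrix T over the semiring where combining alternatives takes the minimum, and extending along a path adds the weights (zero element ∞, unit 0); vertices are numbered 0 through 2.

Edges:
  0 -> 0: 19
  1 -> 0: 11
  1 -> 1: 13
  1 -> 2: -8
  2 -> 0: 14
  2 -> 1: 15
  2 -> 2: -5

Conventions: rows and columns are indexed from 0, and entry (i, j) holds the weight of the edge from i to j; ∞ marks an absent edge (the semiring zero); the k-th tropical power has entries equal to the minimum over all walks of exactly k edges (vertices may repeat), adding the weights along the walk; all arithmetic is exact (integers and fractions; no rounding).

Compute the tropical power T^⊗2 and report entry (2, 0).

T^⊗2:
  [38, ∞, ∞]
  [6, 7, -13]
  [9, 10, -10]
Key observation: the optimum is the walk 2->2->0, with weight (-5) + 14 = 9.
Optimal value attained by: walk 2->2->0.
Answer: (T^⊗2)[2][0] = 9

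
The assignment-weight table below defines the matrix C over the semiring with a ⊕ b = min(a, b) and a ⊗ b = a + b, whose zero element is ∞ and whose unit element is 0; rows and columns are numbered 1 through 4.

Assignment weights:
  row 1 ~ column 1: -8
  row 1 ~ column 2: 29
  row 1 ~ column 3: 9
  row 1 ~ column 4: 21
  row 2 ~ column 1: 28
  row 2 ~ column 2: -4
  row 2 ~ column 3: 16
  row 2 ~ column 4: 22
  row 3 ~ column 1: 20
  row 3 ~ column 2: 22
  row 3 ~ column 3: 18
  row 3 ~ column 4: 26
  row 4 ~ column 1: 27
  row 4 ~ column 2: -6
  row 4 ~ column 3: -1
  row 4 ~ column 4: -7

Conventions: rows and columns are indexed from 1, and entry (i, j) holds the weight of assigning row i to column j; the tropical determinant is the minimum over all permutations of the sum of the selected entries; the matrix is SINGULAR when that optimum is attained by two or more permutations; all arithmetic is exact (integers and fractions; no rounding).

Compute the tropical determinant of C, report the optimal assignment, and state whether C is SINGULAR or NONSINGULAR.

σ = (1, 2, 3, 4): (-8) + (-4) + 18 + (-7) = -1
σ = (1, 2, 4, 3): (-8) + (-4) + 26 + (-1) = 13
σ = (1, 3, 2, 4): (-8) + 16 + 22 + (-7) = 23
σ = (1, 3, 4, 2): (-8) + 16 + 26 + (-6) = 28
σ = (1, 4, 2, 3): (-8) + 22 + 22 + (-1) = 35
σ = (1, 4, 3, 2): (-8) + 22 + 18 + (-6) = 26
σ = (2, 1, 3, 4): 29 + 28 + 18 + (-7) = 68
σ = (2, 1, 4, 3): 29 + 28 + 26 + (-1) = 82
σ = (2, 3, 1, 4): 29 + 16 + 20 + (-7) = 58
σ = (2, 3, 4, 1): 29 + 16 + 26 + 27 = 98
σ = (2, 4, 1, 3): 29 + 22 + 20 + (-1) = 70
σ = (2, 4, 3, 1): 29 + 22 + 18 + 27 = 96
σ = (3, 1, 2, 4): 9 + 28 + 22 + (-7) = 52
σ = (3, 1, 4, 2): 9 + 28 + 26 + (-6) = 57
σ = (3, 2, 1, 4): 9 + (-4) + 20 + (-7) = 18
σ = (3, 2, 4, 1): 9 + (-4) + 26 + 27 = 58
σ = (3, 4, 1, 2): 9 + 22 + 20 + (-6) = 45
σ = (3, 4, 2, 1): 9 + 22 + 22 + 27 = 80
σ = (4, 1, 2, 3): 21 + 28 + 22 + (-1) = 70
σ = (4, 1, 3, 2): 21 + 28 + 18 + (-6) = 61
σ = (4, 2, 1, 3): 21 + (-4) + 20 + (-1) = 36
σ = (4, 2, 3, 1): 21 + (-4) + 18 + 27 = 62
σ = (4, 3, 1, 2): 21 + 16 + 20 + (-6) = 51
σ = (4, 3, 2, 1): 21 + 16 + 22 + 27 = 86
Optimal value attained by: σ = (1, 2, 3, 4).
Answer: det⊕(C) = -1; verdict: NONSINGULAR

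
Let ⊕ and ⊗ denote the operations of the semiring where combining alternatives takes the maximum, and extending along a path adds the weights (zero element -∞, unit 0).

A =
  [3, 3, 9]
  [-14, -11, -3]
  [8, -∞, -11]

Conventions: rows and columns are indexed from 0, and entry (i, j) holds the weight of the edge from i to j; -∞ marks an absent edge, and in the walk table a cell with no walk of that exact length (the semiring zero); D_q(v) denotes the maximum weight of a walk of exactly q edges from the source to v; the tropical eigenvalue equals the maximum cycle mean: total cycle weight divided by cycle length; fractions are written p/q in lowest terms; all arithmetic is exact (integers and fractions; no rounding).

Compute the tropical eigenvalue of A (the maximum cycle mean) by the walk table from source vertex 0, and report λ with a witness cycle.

q=0: [0, -∞, -∞]
q=1: [3, 3, 9]
q=2: [17, 6, 12]
q=3: [20, 20, 26]
Optimal cycle mean attained by: cycle 0->2->0, total 9 + 8, length 2.
Answer: λ = 17/2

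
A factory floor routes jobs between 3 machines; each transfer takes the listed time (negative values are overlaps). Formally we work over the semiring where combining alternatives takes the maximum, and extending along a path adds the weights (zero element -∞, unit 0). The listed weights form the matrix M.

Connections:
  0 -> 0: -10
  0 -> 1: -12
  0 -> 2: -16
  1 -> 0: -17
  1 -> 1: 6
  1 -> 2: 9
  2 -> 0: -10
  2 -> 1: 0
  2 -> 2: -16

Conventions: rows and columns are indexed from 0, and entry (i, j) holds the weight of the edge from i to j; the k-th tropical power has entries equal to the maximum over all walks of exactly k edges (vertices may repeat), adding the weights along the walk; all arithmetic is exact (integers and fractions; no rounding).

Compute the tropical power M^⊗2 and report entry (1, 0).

M^⊗2:
  [-20, -6, -3]
  [-1, 12, 15]
  [-17, 6, 9]
Key observation: the optimum is the walk 1->2->0, with weight 9 + (-10) = -1.
Optimal value attained by: walk 1->2->0.
Answer: (M^⊗2)[1][0] = -1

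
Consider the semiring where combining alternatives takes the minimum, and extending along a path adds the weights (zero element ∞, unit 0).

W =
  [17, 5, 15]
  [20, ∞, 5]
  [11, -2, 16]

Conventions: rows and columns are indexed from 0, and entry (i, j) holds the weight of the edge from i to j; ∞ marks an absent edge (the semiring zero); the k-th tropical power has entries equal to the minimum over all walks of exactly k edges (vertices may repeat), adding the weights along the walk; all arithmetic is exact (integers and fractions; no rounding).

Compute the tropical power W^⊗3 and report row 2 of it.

W^⊗2:
  [25, 13, 10]
  [16, 3, 21]
  [18, 14, 3]
W^⊗3:
  [21, 8, 18]
  [23, 19, 8]
  [14, 1, 19]
Answer: row 2 of W^⊗3 = [14, 1, 19]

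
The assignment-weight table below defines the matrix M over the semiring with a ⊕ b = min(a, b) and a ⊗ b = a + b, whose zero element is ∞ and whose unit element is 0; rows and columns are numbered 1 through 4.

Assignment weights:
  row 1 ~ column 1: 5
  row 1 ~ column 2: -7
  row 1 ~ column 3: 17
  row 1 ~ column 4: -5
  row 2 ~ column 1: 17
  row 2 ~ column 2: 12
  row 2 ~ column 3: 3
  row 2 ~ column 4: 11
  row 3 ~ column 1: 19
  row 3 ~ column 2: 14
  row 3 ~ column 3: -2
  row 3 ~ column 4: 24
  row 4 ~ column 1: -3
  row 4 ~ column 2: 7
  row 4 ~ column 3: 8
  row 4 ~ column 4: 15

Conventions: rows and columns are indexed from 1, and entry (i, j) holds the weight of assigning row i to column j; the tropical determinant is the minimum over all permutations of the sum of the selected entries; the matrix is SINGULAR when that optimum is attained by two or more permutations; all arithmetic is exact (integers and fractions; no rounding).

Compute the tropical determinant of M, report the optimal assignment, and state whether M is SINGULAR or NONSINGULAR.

σ = (1, 2, 3, 4): 5 + 12 + (-2) + 15 = 30
σ = (1, 2, 4, 3): 5 + 12 + 24 + 8 = 49
σ = (1, 3, 2, 4): 5 + 3 + 14 + 15 = 37
σ = (1, 3, 4, 2): 5 + 3 + 24 + 7 = 39
σ = (1, 4, 2, 3): 5 + 11 + 14 + 8 = 38
σ = (1, 4, 3, 2): 5 + 11 + (-2) + 7 = 21
σ = (2, 1, 3, 4): (-7) + 17 + (-2) + 15 = 23
σ = (2, 1, 4, 3): (-7) + 17 + 24 + 8 = 42
σ = (2, 3, 1, 4): (-7) + 3 + 19 + 15 = 30
σ = (2, 3, 4, 1): (-7) + 3 + 24 + (-3) = 17
σ = (2, 4, 1, 3): (-7) + 11 + 19 + 8 = 31
σ = (2, 4, 3, 1): (-7) + 11 + (-2) + (-3) = -1
σ = (3, 1, 2, 4): 17 + 17 + 14 + 15 = 63
σ = (3, 1, 4, 2): 17 + 17 + 24 + 7 = 65
σ = (3, 2, 1, 4): 17 + 12 + 19 + 15 = 63
σ = (3, 2, 4, 1): 17 + 12 + 24 + (-3) = 50
σ = (3, 4, 1, 2): 17 + 11 + 19 + 7 = 54
σ = (3, 4, 2, 1): 17 + 11 + 14 + (-3) = 39
σ = (4, 1, 2, 3): (-5) + 17 + 14 + 8 = 34
σ = (4, 1, 3, 2): (-5) + 17 + (-2) + 7 = 17
σ = (4, 2, 1, 3): (-5) + 12 + 19 + 8 = 34
σ = (4, 2, 3, 1): (-5) + 12 + (-2) + (-3) = 2
σ = (4, 3, 1, 2): (-5) + 3 + 19 + 7 = 24
σ = (4, 3, 2, 1): (-5) + 3 + 14 + (-3) = 9
Optimal value attained by: σ = (2, 4, 3, 1).
Answer: det⊕(M) = -1; verdict: NONSINGULAR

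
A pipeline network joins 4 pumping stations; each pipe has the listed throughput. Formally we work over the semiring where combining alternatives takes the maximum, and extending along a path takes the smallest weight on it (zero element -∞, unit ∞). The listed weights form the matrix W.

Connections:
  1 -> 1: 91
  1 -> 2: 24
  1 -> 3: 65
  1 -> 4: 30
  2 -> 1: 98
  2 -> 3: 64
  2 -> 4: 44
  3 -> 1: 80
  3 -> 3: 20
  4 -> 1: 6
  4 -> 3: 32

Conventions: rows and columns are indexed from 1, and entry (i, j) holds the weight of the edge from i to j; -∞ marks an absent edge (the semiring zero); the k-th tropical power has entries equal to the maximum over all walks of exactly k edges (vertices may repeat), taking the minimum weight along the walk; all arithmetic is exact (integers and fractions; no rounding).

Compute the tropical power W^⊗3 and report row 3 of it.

W^⊗2:
  [91, 24, 65, 30]
  [91, 24, 65, 30]
  [80, 24, 65, 30]
  [32, 6, 20, 6]
W^⊗3:
  [91, 24, 65, 30]
  [91, 24, 65, 30]
  [80, 24, 65, 30]
  [32, 24, 32, 30]
Answer: row 3 of W^⊗3 = [80, 24, 65, 30]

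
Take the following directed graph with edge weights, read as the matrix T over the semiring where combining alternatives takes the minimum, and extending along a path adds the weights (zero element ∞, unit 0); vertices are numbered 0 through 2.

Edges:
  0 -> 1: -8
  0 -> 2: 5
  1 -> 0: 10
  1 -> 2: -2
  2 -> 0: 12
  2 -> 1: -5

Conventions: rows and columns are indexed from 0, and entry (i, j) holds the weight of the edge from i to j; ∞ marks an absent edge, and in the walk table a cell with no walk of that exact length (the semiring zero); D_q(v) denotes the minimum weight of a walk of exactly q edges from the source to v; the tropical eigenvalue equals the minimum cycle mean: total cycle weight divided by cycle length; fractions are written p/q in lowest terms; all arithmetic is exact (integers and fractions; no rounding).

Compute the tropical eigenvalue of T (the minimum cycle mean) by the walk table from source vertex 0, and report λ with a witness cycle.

q=0: [0, ∞, ∞]
q=1: [∞, -8, 5]
q=2: [2, 0, -10]
q=3: [2, -15, -2]
Optimal cycle mean attained by: cycle 1->2->1, total (-2) + (-5), length 2.
Answer: λ = -7/2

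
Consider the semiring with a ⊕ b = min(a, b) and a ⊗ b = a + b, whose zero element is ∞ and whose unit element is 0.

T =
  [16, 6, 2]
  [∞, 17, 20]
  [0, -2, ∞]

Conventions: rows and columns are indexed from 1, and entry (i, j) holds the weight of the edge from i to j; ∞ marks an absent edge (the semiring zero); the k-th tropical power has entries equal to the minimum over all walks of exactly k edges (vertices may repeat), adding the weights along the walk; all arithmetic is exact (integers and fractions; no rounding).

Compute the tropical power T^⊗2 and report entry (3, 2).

T^⊗2:
  [2, 0, 18]
  [20, 18, 37]
  [16, 6, 2]
Key observation: the optimum is the walk 3->1->2, with weight 0 + 6 = 6.
Optimal value attained by: walk 3->1->2.
Answer: (T^⊗2)[3][2] = 6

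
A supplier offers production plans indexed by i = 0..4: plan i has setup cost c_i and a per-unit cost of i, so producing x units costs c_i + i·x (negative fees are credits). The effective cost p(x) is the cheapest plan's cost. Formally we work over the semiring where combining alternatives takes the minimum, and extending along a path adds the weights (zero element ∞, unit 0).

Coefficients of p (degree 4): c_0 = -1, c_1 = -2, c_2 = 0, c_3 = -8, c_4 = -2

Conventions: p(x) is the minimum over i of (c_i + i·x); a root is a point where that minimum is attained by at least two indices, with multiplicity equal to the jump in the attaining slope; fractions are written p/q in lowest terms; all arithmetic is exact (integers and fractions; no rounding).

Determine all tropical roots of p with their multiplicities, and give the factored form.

hull edge (i=0, c=-1) to (i=3, c=-8): slope -7/3, span 3
hull edge (i=3, c=-8) to (i=4, c=-2): slope 6, span 1
Factored form: p(x) = -2 ⊗ (x ⊕ (-6)) ⊗ (x ⊕ 7/3) ⊗ (x ⊕ 7/3) ⊗ (x ⊕ 7/3)
Answer: roots = -6 (mult 1), 7/3 (mult 3)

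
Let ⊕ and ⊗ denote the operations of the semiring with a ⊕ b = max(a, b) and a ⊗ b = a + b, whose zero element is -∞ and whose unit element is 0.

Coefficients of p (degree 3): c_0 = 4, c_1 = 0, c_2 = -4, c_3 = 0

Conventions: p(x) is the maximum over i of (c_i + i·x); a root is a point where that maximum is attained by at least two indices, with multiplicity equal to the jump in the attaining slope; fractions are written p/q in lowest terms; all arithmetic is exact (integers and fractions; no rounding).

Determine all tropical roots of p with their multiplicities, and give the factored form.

hull edge (i=0, c=4) to (i=3, c=0): slope -4/3, span 3
Factored form: p(x) = 0 ⊗ (x ⊕ 4/3) ⊗ (x ⊕ 4/3) ⊗ (x ⊕ 4/3)
Answer: roots = 4/3 (mult 3)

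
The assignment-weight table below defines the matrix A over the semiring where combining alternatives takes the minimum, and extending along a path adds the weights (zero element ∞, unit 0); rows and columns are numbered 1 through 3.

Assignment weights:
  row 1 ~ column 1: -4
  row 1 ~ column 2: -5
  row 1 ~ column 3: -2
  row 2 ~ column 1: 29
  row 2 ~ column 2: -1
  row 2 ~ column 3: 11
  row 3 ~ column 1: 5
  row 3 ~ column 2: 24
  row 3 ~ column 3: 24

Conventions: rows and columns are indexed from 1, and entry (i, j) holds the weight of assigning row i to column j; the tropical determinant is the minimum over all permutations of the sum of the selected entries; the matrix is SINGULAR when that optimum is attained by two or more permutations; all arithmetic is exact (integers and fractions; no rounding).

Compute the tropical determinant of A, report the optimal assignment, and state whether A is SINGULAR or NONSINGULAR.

σ = (1, 2, 3): (-4) + (-1) + 24 = 19
σ = (1, 3, 2): (-4) + 11 + 24 = 31
σ = (2, 1, 3): (-5) + 29 + 24 = 48
σ = (2, 3, 1): (-5) + 11 + 5 = 11
σ = (3, 1, 2): (-2) + 29 + 24 = 51
σ = (3, 2, 1): (-2) + (-1) + 5 = 2
Optimal value attained by: σ = (3, 2, 1).
Answer: det⊕(A) = 2; verdict: NONSINGULAR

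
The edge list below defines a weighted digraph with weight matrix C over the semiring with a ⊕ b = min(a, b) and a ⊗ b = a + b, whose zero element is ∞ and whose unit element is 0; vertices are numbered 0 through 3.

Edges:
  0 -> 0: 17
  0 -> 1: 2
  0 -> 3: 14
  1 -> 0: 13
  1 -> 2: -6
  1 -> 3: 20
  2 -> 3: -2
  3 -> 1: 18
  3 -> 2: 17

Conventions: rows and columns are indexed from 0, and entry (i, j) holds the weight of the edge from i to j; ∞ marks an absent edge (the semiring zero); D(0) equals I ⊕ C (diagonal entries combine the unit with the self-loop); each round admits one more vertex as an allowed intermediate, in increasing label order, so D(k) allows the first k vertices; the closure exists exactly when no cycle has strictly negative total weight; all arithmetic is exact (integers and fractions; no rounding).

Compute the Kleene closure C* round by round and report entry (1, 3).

D(0):
  [0, 2, ∞, 14]
  [13, 0, -6, 20]
  [∞, ∞, 0, -2]
  [∞, 18, 17, 0]
D(1):
  [0, 2, ∞, 14]
  [13, 0, -6, 20]
  [∞, ∞, 0, -2]
  [∞, 18, 17, 0]
D(2):
  [0, 2, -4, 14]
  [13, 0, -6, 20]
  [∞, ∞, 0, -2]
  [31, 18, 12, 0]
D(3):
  [0, 2, -4, -6]
  [13, 0, -6, -8]
  [∞, ∞, 0, -2]
  [31, 18, 12, 0]
D(4):
  [0, 2, -4, -6]
  [13, 0, -6, -8]
  [29, 16, 0, -2]
  [31, 18, 12, 0]
Answer: C*[1][3] = -8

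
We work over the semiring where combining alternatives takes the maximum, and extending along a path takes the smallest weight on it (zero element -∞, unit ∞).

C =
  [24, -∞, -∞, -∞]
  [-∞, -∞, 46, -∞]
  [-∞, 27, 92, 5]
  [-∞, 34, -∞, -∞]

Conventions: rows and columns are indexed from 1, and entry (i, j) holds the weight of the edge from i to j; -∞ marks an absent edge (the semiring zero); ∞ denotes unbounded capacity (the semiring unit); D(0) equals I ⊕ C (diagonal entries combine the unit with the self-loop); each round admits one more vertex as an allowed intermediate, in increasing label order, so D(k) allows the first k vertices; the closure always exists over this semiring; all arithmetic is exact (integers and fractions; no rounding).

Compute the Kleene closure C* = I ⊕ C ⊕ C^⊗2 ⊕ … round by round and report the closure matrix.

D(0):
  [∞, -∞, -∞, -∞]
  [-∞, ∞, 46, -∞]
  [-∞, 27, ∞, 5]
  [-∞, 34, -∞, ∞]
D(1):
  [∞, -∞, -∞, -∞]
  [-∞, ∞, 46, -∞]
  [-∞, 27, ∞, 5]
  [-∞, 34, -∞, ∞]
D(2):
  [∞, -∞, -∞, -∞]
  [-∞, ∞, 46, -∞]
  [-∞, 27, ∞, 5]
  [-∞, 34, 34, ∞]
D(3):
  [∞, -∞, -∞, -∞]
  [-∞, ∞, 46, 5]
  [-∞, 27, ∞, 5]
  [-∞, 34, 34, ∞]
D(4):
  [∞, -∞, -∞, -∞]
  [-∞, ∞, 46, 5]
  [-∞, 27, ∞, 5]
  [-∞, 34, 34, ∞]
Answer: C* = [[∞, -∞, -∞, -∞], [-∞, ∞, 46, 5], [-∞, 27, ∞, 5], [-∞, 34, 34, ∞]]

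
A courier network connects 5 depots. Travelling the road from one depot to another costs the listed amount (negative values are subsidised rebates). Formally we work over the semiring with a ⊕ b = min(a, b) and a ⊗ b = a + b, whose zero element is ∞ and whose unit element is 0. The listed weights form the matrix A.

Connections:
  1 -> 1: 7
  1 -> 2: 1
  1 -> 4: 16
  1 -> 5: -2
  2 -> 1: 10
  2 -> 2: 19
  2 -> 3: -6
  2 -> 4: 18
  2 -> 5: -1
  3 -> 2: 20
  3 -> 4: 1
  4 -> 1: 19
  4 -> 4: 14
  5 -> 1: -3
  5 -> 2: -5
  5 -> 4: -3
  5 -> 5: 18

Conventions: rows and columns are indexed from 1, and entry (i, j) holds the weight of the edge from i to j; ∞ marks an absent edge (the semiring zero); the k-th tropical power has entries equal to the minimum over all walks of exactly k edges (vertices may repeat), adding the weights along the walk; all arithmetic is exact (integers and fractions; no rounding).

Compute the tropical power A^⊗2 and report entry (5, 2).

A^⊗2:
  [-5, -7, -5, -5, 0]
  [-4, -6, 13, -5, 8]
  [20, 39, 14, 15, 19]
  [26, 20, ∞, 28, 17]
  [4, -2, -11, 11, -6]
Key observation: the optimum is the walk 5->1->2, with weight (-3) + 1 = -2.
Optimal value attained by: walk 5->1->2.
Answer: (A^⊗2)[5][2] = -2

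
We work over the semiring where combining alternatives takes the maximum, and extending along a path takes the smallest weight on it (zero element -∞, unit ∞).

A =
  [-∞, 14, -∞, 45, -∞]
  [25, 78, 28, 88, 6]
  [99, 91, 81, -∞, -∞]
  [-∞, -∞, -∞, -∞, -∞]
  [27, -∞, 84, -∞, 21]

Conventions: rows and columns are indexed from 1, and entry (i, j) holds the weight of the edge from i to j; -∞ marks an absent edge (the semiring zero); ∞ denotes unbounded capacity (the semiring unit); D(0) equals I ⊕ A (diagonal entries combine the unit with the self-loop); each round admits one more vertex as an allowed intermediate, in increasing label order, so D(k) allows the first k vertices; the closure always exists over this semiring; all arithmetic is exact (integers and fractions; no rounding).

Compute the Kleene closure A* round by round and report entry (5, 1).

D(0):
  [∞, 14, -∞, 45, -∞]
  [25, ∞, 28, 88, 6]
  [99, 91, ∞, -∞, -∞]
  [-∞, -∞, -∞, ∞, -∞]
  [27, -∞, 84, -∞, ∞]
D(1):
  [∞, 14, -∞, 45, -∞]
  [25, ∞, 28, 88, 6]
  [99, 91, ∞, 45, -∞]
  [-∞, -∞, -∞, ∞, -∞]
  [27, 14, 84, 27, ∞]
D(2):
  [∞, 14, 14, 45, 6]
  [25, ∞, 28, 88, 6]
  [99, 91, ∞, 88, 6]
  [-∞, -∞, -∞, ∞, -∞]
  [27, 14, 84, 27, ∞]
D(3):
  [∞, 14, 14, 45, 6]
  [28, ∞, 28, 88, 6]
  [99, 91, ∞, 88, 6]
  [-∞, -∞, -∞, ∞, -∞]
  [84, 84, 84, 84, ∞]
D(4):
  [∞, 14, 14, 45, 6]
  [28, ∞, 28, 88, 6]
  [99, 91, ∞, 88, 6]
  [-∞, -∞, -∞, ∞, -∞]
  [84, 84, 84, 84, ∞]
D(5):
  [∞, 14, 14, 45, 6]
  [28, ∞, 28, 88, 6]
  [99, 91, ∞, 88, 6]
  [-∞, -∞, -∞, ∞, -∞]
  [84, 84, 84, 84, ∞]
Answer: A*[5][1] = 84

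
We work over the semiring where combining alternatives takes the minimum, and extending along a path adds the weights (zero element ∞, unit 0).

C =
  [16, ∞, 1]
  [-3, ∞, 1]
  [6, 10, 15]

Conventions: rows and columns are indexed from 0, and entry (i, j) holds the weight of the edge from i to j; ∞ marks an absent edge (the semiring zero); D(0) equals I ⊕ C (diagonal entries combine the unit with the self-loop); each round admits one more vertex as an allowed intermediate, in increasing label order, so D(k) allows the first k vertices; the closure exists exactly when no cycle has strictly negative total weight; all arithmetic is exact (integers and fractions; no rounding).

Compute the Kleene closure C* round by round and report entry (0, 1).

D(0):
  [0, ∞, 1]
  [-3, 0, 1]
  [6, 10, 0]
D(1):
  [0, ∞, 1]
  [-3, 0, -2]
  [6, 10, 0]
D(2):
  [0, ∞, 1]
  [-3, 0, -2]
  [6, 10, 0]
D(3):
  [0, 11, 1]
  [-3, 0, -2]
  [6, 10, 0]
Answer: C*[0][1] = 11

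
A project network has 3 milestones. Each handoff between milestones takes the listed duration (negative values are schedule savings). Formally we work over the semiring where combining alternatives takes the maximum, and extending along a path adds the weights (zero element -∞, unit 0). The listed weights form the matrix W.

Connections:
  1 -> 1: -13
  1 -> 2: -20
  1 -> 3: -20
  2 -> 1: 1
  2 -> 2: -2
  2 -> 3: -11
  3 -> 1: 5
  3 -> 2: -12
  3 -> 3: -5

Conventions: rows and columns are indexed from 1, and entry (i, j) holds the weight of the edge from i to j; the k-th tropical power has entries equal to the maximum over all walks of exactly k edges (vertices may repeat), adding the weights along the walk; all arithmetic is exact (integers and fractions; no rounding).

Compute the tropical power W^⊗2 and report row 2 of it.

W^⊗2:
  [-15, -22, -25]
  [-1, -4, -13]
  [0, -14, -10]
Answer: row 2 of W^⊗2 = [-1, -4, -13]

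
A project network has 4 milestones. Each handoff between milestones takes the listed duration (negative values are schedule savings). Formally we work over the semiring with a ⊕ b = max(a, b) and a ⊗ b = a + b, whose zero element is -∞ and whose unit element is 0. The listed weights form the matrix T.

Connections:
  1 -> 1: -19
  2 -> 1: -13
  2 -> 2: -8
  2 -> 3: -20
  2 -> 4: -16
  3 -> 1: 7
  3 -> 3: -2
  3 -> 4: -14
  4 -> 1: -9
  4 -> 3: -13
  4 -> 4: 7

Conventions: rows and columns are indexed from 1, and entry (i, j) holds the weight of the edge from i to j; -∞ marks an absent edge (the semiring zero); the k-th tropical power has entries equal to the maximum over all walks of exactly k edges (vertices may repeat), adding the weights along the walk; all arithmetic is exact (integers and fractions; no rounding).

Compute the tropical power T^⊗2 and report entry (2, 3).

T^⊗2:
  [-38, -∞, -∞, -∞]
  [-13, -16, -22, -9]
  [5, -∞, -4, -7]
  [-2, -∞, -6, 14]
Key observation: the optimum is the walk 2->3->3, with weight (-20) + (-2) = -22.
Optimal value attained by: walk 2->3->3.
Answer: (T^⊗2)[2][3] = -22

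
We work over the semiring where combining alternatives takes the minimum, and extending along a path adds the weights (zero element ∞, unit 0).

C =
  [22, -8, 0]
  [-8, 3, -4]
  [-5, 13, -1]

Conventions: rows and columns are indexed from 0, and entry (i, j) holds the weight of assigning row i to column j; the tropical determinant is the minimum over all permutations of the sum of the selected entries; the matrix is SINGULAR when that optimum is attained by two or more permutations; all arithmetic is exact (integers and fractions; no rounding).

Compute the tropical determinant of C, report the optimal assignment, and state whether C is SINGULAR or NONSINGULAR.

σ = (0, 1, 2): 22 + 3 + (-1) = 24
σ = (0, 2, 1): 22 + (-4) + 13 = 31
σ = (1, 0, 2): (-8) + (-8) + (-1) = -17
σ = (1, 2, 0): (-8) + (-4) + (-5) = -17
σ = (2, 0, 1): 0 + (-8) + 13 = 5
σ = (2, 1, 0): 0 + 3 + (-5) = -2
Optimal value attained by: σ = (1, 0, 2).
Answer: det⊕(C) = -17; verdict: SINGULAR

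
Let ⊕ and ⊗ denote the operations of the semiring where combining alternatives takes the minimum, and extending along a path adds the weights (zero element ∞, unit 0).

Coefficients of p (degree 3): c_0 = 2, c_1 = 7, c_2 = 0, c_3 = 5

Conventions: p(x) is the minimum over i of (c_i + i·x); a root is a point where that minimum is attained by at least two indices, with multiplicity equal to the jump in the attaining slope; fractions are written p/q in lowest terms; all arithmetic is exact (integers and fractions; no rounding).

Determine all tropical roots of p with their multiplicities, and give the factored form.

hull edge (i=0, c=2) to (i=2, c=0): slope -1, span 2
hull edge (i=2, c=0) to (i=3, c=5): slope 5, span 1
Factored form: p(x) = 5 ⊗ (x ⊕ (-5)) ⊗ (x ⊕ 1) ⊗ (x ⊕ 1)
Answer: roots = -5 (mult 1), 1 (mult 2)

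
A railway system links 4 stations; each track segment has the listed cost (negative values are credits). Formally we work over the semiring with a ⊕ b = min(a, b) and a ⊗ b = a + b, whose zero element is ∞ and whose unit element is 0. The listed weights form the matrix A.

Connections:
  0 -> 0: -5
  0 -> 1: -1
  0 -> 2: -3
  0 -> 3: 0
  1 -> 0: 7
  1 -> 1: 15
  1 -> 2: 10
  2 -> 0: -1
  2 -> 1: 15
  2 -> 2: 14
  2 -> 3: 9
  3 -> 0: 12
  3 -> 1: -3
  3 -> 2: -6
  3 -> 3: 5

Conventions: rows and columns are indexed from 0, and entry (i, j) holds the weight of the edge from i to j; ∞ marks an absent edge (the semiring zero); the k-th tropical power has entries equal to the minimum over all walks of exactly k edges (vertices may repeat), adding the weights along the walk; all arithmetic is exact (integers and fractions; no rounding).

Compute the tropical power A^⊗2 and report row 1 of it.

A^⊗2:
  [-10, -6, -8, -5]
  [2, 6, 4, 7]
  [-6, -2, -4, -1]
  [-7, 2, -1, 3]
Answer: row 1 of A^⊗2 = [2, 6, 4, 7]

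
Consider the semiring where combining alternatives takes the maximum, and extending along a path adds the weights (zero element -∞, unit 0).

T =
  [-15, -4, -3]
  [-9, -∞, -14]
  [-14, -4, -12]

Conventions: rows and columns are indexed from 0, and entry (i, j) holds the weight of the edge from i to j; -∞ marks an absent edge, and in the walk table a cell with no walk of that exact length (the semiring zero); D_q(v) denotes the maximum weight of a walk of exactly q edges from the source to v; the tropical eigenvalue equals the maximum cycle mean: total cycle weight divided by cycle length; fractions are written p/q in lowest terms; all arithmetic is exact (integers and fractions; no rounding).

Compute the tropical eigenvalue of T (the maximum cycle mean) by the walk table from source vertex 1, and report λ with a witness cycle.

q=0: [-∞, 0, -∞]
q=1: [-9, -∞, -14]
q=2: [-24, -13, -12]
q=3: [-22, -16, -24]
Optimal cycle mean attained by: cycle 0->2->1->0, total (-3) + (-4) + (-9), length 3.
Answer: λ = -16/3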